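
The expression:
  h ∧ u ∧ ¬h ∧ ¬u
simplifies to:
False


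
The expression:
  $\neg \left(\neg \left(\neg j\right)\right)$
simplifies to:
$\neg j$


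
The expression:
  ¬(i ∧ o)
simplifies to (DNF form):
¬i ∨ ¬o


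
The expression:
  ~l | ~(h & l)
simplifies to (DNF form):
~h | ~l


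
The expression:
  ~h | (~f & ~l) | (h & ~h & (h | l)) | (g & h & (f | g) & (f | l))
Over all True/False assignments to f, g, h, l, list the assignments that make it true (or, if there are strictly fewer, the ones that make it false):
is false only for:
  f=False, g=False, h=True, l=True;
  f=True, g=False, h=True, l=False;
  f=True, g=False, h=True, l=True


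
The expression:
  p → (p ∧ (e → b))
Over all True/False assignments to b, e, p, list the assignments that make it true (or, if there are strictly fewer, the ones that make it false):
is false only for:
  b=False, e=True, p=True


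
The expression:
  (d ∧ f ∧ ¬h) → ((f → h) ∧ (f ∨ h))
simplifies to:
h ∨ ¬d ∨ ¬f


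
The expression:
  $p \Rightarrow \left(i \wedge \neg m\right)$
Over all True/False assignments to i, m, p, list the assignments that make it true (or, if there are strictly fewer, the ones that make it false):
is false only for:
  i=False, m=False, p=True;
  i=False, m=True, p=True;
  i=True, m=True, p=True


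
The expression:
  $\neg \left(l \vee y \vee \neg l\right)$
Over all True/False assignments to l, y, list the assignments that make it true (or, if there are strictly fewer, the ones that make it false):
is never true.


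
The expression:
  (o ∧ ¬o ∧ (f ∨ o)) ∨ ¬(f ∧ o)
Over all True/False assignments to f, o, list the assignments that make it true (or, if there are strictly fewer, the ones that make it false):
is false only for:
  f=True, o=True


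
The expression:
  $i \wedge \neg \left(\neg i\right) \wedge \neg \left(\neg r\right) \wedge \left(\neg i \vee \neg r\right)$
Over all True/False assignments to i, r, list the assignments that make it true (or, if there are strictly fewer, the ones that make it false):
is never true.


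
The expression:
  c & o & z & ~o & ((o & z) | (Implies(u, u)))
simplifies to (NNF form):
False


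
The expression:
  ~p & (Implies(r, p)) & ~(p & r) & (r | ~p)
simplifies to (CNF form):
~p & ~r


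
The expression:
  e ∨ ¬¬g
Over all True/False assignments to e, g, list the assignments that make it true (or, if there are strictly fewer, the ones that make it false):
is false only for:
  e=False, g=False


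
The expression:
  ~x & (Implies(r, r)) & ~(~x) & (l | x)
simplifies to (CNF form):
False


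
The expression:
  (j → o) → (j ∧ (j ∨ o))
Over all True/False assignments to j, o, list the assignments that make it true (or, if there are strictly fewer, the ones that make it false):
is true only for:
  j=True, o=False;
  j=True, o=True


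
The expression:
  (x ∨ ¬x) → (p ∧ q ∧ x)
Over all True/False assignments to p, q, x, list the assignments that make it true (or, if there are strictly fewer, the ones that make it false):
is true only for:
  p=True, q=True, x=True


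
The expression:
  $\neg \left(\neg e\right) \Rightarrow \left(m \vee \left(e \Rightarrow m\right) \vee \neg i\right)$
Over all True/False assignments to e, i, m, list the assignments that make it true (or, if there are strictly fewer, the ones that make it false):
is false only for:
  e=True, i=True, m=False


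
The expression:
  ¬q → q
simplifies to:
q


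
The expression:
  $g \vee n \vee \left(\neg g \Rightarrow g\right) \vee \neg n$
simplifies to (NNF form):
$\text{True}$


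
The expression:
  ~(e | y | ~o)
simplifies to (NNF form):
o & ~e & ~y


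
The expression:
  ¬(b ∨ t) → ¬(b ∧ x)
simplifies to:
True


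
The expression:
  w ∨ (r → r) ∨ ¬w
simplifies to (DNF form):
True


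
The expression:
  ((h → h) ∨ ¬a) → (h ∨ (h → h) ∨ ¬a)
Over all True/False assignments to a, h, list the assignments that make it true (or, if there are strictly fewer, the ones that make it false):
is always true.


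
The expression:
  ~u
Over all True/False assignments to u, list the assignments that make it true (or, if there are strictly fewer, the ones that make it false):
is true only for:
  u=False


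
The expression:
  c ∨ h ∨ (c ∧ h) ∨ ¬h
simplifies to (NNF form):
True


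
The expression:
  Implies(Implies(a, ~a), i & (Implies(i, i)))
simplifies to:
a | i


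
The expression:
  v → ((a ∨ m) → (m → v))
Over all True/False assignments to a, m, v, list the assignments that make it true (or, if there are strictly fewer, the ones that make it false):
is always true.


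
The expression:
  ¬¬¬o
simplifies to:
¬o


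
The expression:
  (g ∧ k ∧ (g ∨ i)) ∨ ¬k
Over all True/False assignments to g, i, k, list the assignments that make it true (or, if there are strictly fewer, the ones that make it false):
is false only for:
  g=False, i=False, k=True;
  g=False, i=True, k=True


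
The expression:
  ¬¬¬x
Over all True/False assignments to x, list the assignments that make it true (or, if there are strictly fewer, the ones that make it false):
is true only for:
  x=False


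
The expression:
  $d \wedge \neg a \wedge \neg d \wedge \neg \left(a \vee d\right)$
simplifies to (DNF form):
$\text{False}$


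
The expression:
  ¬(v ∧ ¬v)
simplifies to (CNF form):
True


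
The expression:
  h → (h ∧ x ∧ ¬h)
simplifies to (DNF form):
¬h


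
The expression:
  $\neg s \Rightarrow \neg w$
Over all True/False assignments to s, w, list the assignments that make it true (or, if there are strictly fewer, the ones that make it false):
is false only for:
  s=False, w=True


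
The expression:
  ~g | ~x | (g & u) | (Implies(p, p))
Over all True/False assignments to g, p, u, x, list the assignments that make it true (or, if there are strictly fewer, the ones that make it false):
is always true.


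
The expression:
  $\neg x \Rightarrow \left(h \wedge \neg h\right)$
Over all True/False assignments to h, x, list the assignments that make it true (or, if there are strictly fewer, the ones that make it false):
is true only for:
  h=False, x=True;
  h=True, x=True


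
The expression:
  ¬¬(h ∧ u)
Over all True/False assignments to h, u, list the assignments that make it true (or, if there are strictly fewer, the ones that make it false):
is true only for:
  h=True, u=True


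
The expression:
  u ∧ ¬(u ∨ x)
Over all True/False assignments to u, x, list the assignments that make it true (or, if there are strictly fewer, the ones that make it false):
is never true.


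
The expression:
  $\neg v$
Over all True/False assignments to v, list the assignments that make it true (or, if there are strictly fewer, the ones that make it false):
is true only for:
  v=False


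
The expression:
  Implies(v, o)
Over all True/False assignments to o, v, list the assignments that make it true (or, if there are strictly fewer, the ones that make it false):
is false only for:
  o=False, v=True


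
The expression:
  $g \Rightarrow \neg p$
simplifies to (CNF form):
$\neg g \vee \neg p$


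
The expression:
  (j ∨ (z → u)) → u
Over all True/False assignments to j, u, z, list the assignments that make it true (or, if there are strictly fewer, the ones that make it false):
is false only for:
  j=False, u=False, z=False;
  j=True, u=False, z=False;
  j=True, u=False, z=True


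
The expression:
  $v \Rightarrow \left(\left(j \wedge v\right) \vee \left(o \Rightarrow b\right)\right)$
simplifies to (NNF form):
$b \vee j \vee \neg o \vee \neg v$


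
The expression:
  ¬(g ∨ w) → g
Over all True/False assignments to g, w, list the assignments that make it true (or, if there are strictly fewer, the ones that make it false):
is false only for:
  g=False, w=False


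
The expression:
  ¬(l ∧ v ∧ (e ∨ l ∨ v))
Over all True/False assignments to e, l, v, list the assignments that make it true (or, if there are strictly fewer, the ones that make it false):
is false only for:
  e=False, l=True, v=True;
  e=True, l=True, v=True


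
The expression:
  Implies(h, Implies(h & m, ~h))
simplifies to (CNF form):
~h | ~m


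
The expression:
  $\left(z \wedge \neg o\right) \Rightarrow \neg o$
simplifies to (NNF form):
$\text{True}$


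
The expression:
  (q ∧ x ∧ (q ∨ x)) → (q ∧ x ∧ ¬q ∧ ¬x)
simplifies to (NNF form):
¬q ∨ ¬x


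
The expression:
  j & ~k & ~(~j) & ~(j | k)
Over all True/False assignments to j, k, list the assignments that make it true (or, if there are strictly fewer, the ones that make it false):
is never true.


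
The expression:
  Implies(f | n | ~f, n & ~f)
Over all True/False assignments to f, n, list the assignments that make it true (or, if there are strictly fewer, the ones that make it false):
is true only for:
  f=False, n=True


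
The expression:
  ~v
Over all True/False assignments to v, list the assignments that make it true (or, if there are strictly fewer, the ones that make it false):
is true only for:
  v=False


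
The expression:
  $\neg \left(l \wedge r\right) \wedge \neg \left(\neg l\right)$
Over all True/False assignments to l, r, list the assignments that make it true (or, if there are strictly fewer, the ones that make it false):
is true only for:
  l=True, r=False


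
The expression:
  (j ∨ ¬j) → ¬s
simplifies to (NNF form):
¬s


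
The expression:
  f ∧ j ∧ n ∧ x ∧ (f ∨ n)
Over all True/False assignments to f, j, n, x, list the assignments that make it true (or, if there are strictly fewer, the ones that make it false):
is true only for:
  f=True, j=True, n=True, x=True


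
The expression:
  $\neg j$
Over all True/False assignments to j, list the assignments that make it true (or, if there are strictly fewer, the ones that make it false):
is true only for:
  j=False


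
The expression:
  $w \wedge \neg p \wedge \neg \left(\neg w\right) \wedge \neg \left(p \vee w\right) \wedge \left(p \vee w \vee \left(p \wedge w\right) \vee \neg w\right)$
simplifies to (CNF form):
$\text{False}$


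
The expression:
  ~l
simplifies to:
~l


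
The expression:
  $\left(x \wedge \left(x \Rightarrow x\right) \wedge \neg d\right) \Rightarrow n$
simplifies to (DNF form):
$d \vee n \vee \neg x$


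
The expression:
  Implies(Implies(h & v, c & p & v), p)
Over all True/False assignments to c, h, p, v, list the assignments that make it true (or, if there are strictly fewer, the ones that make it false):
is false only for:
  c=False, h=False, p=False, v=False;
  c=False, h=False, p=False, v=True;
  c=False, h=True, p=False, v=False;
  c=True, h=False, p=False, v=False;
  c=True, h=False, p=False, v=True;
  c=True, h=True, p=False, v=False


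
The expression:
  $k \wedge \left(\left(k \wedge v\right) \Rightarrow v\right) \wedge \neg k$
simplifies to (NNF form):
$\text{False}$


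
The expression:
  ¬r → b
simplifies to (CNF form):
b ∨ r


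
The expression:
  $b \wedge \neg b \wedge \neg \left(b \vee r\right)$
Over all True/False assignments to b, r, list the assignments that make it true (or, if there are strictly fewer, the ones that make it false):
is never true.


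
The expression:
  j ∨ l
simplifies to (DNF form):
j ∨ l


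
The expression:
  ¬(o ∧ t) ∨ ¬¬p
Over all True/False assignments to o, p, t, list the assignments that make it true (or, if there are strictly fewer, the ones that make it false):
is false only for:
  o=True, p=False, t=True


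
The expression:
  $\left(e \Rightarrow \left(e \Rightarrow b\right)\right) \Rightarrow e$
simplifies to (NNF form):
$e$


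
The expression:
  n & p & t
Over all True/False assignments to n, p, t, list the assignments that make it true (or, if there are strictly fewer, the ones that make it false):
is true only for:
  n=True, p=True, t=True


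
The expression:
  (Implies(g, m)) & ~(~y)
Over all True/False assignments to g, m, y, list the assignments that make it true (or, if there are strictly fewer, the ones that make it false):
is true only for:
  g=False, m=False, y=True;
  g=False, m=True, y=True;
  g=True, m=True, y=True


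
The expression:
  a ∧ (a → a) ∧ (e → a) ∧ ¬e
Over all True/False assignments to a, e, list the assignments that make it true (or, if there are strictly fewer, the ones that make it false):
is true only for:
  a=True, e=False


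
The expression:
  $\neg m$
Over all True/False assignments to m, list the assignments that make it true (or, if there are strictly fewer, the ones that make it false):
is true only for:
  m=False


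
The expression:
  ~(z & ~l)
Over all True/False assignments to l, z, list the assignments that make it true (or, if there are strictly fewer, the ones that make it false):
is false only for:
  l=False, z=True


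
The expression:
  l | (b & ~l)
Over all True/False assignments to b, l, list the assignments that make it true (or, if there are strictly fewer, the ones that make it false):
is false only for:
  b=False, l=False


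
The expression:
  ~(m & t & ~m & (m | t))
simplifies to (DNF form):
True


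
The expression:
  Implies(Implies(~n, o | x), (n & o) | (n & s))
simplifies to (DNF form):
(n & o) | (n & s) | (~n & ~o & ~x)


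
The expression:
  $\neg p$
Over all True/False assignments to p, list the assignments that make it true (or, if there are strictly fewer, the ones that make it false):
is true only for:
  p=False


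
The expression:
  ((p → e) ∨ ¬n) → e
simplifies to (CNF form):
(e ∨ n) ∧ (e ∨ p)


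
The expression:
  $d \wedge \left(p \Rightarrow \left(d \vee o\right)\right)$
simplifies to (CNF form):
$d$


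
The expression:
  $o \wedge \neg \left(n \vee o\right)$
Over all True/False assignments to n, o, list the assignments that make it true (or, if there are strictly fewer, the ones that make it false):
is never true.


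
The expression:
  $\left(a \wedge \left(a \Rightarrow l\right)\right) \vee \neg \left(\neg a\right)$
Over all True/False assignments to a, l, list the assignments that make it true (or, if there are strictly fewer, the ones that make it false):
is true only for:
  a=True, l=False;
  a=True, l=True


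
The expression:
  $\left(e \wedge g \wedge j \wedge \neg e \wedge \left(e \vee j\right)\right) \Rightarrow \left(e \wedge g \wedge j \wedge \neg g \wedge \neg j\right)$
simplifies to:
$\text{True}$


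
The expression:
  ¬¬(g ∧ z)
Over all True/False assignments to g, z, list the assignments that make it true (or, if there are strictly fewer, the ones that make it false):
is true only for:
  g=True, z=True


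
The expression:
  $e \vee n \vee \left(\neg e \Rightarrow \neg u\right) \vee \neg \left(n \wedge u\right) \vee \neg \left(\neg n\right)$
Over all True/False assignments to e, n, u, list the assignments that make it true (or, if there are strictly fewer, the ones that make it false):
is always true.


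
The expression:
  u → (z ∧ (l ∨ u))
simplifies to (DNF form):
z ∨ ¬u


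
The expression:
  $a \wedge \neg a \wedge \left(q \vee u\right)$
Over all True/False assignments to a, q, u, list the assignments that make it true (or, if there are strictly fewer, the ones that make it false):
is never true.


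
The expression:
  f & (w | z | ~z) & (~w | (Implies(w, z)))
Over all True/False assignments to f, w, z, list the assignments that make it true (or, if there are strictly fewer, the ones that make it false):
is true only for:
  f=True, w=False, z=False;
  f=True, w=False, z=True;
  f=True, w=True, z=True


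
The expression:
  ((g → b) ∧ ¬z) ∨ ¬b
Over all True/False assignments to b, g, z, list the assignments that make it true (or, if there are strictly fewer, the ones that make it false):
is false only for:
  b=True, g=False, z=True;
  b=True, g=True, z=True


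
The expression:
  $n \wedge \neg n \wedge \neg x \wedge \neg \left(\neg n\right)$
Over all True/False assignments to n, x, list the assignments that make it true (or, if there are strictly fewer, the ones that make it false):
is never true.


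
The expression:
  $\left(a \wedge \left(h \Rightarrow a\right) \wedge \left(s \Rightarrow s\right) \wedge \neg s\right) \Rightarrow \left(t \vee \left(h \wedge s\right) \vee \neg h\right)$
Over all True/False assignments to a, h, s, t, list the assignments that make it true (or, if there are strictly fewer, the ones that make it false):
is false only for:
  a=True, h=True, s=False, t=False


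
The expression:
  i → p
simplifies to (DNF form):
p ∨ ¬i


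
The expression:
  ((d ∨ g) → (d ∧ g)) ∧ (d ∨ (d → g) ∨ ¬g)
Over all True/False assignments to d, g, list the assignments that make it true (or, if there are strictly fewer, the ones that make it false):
is true only for:
  d=False, g=False;
  d=True, g=True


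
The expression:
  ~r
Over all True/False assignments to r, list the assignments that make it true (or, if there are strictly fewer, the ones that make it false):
is true only for:
  r=False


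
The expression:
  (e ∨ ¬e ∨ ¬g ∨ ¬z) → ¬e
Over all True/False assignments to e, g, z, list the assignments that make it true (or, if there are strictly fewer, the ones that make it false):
is true only for:
  e=False, g=False, z=False;
  e=False, g=False, z=True;
  e=False, g=True, z=False;
  e=False, g=True, z=True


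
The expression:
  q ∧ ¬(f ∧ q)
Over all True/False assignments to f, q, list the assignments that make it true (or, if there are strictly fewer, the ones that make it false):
is true only for:
  f=False, q=True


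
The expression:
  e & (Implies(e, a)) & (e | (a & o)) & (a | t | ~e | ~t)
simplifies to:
a & e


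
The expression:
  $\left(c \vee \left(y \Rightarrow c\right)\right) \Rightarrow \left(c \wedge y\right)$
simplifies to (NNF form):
$y$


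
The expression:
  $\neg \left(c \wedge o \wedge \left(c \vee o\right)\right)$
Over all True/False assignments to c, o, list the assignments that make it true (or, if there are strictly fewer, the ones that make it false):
is false only for:
  c=True, o=True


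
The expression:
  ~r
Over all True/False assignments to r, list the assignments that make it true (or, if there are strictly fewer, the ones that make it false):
is true only for:
  r=False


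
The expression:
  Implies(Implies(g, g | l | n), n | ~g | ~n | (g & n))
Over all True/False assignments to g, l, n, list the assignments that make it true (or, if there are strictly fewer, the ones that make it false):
is always true.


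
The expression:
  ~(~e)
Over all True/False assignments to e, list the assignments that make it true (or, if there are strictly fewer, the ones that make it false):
is true only for:
  e=True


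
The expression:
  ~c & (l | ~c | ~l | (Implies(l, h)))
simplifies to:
~c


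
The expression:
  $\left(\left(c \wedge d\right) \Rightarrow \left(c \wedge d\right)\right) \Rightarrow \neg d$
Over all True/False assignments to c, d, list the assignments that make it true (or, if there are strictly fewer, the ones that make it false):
is true only for:
  c=False, d=False;
  c=True, d=False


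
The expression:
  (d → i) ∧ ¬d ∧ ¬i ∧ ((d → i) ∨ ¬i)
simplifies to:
¬d ∧ ¬i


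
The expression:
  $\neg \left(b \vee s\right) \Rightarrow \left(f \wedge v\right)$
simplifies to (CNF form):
$\left(b \vee f \vee s\right) \wedge \left(b \vee s \vee v\right)$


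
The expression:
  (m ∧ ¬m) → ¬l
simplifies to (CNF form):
True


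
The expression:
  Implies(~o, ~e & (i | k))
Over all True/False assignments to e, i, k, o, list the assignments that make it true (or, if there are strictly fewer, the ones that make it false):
is false only for:
  e=False, i=False, k=False, o=False;
  e=True, i=False, k=False, o=False;
  e=True, i=False, k=True, o=False;
  e=True, i=True, k=False, o=False;
  e=True, i=True, k=True, o=False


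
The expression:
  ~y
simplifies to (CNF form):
~y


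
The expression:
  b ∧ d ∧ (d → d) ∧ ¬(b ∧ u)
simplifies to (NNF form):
b ∧ d ∧ ¬u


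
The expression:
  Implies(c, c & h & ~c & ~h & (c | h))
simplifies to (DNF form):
~c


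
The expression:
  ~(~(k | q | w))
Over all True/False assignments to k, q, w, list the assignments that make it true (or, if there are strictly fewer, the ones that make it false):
is false only for:
  k=False, q=False, w=False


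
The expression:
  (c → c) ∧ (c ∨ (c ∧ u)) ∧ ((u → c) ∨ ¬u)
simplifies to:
c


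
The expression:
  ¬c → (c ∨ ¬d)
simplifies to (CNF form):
c ∨ ¬d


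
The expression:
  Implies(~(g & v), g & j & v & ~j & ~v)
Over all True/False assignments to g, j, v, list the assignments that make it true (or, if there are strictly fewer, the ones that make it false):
is true only for:
  g=True, j=False, v=True;
  g=True, j=True, v=True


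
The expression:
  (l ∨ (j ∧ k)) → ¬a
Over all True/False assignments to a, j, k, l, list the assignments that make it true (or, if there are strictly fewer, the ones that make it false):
is false only for:
  a=True, j=False, k=False, l=True;
  a=True, j=False, k=True, l=True;
  a=True, j=True, k=False, l=True;
  a=True, j=True, k=True, l=False;
  a=True, j=True, k=True, l=True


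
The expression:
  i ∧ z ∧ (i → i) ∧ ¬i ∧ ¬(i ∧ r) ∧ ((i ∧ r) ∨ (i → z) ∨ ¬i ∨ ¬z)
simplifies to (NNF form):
False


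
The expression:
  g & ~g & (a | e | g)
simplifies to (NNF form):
False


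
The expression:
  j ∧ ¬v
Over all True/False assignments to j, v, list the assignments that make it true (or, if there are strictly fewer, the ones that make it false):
is true only for:
  j=True, v=False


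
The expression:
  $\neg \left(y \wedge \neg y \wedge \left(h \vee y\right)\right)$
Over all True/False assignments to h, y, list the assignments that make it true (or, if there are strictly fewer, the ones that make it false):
is always true.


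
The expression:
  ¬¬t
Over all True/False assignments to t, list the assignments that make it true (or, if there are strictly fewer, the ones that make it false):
is true only for:
  t=True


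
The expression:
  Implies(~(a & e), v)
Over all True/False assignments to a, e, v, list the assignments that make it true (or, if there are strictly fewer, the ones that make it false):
is false only for:
  a=False, e=False, v=False;
  a=False, e=True, v=False;
  a=True, e=False, v=False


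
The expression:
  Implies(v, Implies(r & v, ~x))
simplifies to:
~r | ~v | ~x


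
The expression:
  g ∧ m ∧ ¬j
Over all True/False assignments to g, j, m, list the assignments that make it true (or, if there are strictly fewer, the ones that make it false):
is true only for:
  g=True, j=False, m=True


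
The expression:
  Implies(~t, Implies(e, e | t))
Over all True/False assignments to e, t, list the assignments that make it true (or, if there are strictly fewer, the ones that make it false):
is always true.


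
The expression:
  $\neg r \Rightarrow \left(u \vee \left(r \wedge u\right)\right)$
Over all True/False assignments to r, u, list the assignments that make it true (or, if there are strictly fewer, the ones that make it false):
is false only for:
  r=False, u=False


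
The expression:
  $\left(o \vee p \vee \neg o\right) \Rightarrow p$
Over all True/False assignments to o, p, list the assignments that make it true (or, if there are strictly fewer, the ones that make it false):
is true only for:
  o=False, p=True;
  o=True, p=True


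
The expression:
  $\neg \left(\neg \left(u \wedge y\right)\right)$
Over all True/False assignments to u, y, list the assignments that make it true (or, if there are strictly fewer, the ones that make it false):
is true only for:
  u=True, y=True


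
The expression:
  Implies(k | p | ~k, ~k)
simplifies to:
~k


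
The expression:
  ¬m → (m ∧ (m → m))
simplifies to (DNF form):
m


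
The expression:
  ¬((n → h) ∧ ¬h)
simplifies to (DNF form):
h ∨ n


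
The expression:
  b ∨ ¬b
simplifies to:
True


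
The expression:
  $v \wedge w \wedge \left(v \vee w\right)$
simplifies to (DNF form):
$v \wedge w$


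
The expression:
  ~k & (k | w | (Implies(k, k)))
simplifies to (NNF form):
~k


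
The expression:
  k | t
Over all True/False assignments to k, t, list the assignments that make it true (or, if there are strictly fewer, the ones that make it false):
is false only for:
  k=False, t=False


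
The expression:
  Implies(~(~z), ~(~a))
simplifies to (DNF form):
a | ~z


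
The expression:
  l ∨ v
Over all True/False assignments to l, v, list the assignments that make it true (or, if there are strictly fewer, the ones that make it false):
is false only for:
  l=False, v=False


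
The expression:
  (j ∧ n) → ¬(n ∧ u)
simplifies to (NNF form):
¬j ∨ ¬n ∨ ¬u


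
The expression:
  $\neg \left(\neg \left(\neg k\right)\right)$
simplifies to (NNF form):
$\neg k$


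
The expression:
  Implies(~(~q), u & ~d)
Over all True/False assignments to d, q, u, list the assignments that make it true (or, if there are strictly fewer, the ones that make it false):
is false only for:
  d=False, q=True, u=False;
  d=True, q=True, u=False;
  d=True, q=True, u=True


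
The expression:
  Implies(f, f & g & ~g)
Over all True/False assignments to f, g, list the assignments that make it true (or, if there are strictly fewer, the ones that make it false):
is true only for:
  f=False, g=False;
  f=False, g=True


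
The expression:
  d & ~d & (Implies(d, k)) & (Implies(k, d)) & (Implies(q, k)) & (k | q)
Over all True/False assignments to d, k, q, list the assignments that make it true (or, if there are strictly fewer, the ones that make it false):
is never true.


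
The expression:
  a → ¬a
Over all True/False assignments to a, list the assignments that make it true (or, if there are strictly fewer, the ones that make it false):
is true only for:
  a=False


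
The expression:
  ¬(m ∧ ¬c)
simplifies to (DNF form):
c ∨ ¬m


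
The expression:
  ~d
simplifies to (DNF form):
~d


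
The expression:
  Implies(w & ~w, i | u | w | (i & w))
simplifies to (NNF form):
True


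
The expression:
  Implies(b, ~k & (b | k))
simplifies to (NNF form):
~b | ~k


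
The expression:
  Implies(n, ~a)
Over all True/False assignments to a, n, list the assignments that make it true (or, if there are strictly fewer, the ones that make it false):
is false only for:
  a=True, n=True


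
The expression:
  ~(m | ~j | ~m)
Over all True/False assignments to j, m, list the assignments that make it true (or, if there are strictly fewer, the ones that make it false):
is never true.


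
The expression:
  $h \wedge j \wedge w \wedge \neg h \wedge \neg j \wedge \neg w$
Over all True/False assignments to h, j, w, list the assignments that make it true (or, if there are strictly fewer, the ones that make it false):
is never true.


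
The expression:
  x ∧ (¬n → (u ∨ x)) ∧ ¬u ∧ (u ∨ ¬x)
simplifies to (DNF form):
False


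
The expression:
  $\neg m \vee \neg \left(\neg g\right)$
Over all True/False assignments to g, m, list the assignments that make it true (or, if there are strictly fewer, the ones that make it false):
is false only for:
  g=False, m=True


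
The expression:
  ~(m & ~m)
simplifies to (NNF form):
True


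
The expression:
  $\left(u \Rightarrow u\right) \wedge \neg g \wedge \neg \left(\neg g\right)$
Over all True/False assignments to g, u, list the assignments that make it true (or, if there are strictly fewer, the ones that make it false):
is never true.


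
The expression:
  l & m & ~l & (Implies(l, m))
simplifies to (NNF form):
False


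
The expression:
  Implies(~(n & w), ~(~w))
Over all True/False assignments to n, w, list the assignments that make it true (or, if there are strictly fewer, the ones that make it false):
is true only for:
  n=False, w=True;
  n=True, w=True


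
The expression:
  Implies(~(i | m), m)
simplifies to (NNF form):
i | m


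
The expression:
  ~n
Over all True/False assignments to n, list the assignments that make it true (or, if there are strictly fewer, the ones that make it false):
is true only for:
  n=False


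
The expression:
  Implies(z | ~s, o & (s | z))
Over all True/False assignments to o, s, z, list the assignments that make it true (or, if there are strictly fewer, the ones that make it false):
is true only for:
  o=False, s=True, z=False;
  o=True, s=False, z=True;
  o=True, s=True, z=False;
  o=True, s=True, z=True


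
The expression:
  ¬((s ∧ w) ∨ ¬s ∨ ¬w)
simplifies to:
False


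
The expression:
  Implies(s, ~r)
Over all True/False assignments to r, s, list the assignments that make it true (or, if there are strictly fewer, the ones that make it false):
is false only for:
  r=True, s=True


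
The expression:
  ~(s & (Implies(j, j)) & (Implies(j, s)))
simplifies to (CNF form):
~s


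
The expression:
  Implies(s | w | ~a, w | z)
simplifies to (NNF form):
w | z | (a & ~s)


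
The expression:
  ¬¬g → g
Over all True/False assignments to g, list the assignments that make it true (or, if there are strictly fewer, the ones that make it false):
is always true.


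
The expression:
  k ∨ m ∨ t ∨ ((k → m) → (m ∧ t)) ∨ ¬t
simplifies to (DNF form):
True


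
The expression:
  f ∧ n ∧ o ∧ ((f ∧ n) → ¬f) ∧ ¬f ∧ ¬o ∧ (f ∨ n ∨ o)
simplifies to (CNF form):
False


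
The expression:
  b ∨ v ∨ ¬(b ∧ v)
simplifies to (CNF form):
True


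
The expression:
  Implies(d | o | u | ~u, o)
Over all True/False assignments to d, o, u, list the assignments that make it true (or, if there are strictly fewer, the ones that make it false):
is true only for:
  d=False, o=True, u=False;
  d=False, o=True, u=True;
  d=True, o=True, u=False;
  d=True, o=True, u=True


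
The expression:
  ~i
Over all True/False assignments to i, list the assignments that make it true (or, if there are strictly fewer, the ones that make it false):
is true only for:
  i=False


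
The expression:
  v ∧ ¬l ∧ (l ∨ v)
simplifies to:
v ∧ ¬l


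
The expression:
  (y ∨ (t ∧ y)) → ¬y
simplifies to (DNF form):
¬y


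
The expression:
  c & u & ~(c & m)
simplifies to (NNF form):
c & u & ~m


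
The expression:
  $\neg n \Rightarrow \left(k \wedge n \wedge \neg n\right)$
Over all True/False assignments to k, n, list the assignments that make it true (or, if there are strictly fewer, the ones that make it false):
is true only for:
  k=False, n=True;
  k=True, n=True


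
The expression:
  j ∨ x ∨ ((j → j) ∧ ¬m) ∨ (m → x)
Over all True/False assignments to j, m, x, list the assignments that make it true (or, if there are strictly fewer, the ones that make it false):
is false only for:
  j=False, m=True, x=False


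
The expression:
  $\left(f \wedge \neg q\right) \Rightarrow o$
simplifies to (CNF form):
$o \vee q \vee \neg f$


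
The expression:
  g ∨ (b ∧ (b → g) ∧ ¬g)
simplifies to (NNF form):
g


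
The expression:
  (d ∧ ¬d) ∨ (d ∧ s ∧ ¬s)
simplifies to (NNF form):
False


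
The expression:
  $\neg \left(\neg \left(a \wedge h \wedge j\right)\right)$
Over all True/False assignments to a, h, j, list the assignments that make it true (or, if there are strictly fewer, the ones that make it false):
is true only for:
  a=True, h=True, j=True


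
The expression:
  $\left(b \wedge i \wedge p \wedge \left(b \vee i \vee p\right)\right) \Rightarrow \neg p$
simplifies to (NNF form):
$\neg b \vee \neg i \vee \neg p$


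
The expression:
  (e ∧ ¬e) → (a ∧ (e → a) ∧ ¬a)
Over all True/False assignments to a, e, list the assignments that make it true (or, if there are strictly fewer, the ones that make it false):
is always true.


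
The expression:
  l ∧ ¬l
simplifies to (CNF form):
False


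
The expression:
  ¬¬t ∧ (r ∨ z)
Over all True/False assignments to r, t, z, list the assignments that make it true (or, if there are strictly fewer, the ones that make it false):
is true only for:
  r=False, t=True, z=True;
  r=True, t=True, z=False;
  r=True, t=True, z=True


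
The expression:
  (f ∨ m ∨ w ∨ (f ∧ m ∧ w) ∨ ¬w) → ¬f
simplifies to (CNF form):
¬f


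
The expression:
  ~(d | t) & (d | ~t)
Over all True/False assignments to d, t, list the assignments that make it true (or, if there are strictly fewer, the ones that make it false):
is true only for:
  d=False, t=False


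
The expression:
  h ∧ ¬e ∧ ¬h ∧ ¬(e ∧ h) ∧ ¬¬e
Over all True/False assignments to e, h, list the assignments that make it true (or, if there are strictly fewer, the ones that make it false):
is never true.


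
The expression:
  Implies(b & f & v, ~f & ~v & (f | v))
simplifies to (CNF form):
~b | ~f | ~v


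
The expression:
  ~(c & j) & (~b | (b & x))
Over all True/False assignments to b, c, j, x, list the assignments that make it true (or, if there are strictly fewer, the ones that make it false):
is false only for:
  b=False, c=True, j=True, x=False;
  b=False, c=True, j=True, x=True;
  b=True, c=False, j=False, x=False;
  b=True, c=False, j=True, x=False;
  b=True, c=True, j=False, x=False;
  b=True, c=True, j=True, x=False;
  b=True, c=True, j=True, x=True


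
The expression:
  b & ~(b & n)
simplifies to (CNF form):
b & ~n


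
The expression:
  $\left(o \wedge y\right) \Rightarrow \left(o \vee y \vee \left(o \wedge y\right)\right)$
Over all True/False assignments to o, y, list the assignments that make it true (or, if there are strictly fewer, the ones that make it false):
is always true.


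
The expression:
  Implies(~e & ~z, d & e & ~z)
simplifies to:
e | z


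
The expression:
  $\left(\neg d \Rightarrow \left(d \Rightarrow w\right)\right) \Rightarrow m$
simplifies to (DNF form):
$m$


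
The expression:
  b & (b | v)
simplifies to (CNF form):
b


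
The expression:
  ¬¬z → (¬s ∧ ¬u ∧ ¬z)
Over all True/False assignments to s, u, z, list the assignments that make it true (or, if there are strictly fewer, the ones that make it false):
is true only for:
  s=False, u=False, z=False;
  s=False, u=True, z=False;
  s=True, u=False, z=False;
  s=True, u=True, z=False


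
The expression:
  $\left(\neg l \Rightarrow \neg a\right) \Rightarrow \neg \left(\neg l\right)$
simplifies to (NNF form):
$a \vee l$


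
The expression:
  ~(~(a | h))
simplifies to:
a | h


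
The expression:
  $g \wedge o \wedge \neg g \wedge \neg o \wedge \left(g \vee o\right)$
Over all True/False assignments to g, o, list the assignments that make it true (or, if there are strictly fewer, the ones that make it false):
is never true.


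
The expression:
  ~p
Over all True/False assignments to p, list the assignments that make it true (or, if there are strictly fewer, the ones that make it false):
is true only for:
  p=False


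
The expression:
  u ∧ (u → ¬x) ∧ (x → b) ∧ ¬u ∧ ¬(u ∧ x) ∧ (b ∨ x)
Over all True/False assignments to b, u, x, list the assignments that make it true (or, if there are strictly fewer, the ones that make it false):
is never true.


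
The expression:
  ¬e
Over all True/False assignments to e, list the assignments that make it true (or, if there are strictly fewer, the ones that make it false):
is true only for:
  e=False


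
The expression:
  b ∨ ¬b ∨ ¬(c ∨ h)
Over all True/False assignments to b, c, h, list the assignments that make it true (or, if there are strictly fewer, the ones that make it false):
is always true.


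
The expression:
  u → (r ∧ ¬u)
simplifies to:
¬u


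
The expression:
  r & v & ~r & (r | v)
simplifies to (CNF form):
False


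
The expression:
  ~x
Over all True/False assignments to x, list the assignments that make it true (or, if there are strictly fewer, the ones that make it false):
is true only for:
  x=False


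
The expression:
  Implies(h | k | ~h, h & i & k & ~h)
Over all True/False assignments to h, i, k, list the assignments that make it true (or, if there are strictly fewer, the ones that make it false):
is never true.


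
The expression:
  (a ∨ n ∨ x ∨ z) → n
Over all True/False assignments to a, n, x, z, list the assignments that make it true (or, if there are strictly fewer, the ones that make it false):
is false only for:
  a=False, n=False, x=False, z=True;
  a=False, n=False, x=True, z=False;
  a=False, n=False, x=True, z=True;
  a=True, n=False, x=False, z=False;
  a=True, n=False, x=False, z=True;
  a=True, n=False, x=True, z=False;
  a=True, n=False, x=True, z=True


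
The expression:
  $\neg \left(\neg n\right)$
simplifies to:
$n$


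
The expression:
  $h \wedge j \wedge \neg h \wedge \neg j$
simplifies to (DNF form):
$\text{False}$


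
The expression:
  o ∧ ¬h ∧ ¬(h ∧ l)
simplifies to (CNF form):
o ∧ ¬h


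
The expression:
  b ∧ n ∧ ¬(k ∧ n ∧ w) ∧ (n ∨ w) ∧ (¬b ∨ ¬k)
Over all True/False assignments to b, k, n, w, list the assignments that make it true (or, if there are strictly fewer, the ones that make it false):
is true only for:
  b=True, k=False, n=True, w=False;
  b=True, k=False, n=True, w=True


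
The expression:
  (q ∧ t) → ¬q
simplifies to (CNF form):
¬q ∨ ¬t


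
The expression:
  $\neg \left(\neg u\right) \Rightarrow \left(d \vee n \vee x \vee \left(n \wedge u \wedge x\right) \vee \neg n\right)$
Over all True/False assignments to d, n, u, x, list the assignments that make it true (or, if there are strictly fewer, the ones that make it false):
is always true.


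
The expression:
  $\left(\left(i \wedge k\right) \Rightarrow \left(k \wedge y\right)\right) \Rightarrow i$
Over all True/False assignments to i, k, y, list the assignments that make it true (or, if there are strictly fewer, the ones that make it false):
is true only for:
  i=True, k=False, y=False;
  i=True, k=False, y=True;
  i=True, k=True, y=False;
  i=True, k=True, y=True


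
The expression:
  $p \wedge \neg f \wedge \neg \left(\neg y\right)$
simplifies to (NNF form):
$p \wedge y \wedge \neg f$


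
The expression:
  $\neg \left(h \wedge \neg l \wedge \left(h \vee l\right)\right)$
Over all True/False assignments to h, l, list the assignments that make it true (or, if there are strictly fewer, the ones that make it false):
is false only for:
  h=True, l=False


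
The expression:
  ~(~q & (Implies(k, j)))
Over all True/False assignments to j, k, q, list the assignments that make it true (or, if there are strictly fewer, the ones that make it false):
is false only for:
  j=False, k=False, q=False;
  j=True, k=False, q=False;
  j=True, k=True, q=False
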